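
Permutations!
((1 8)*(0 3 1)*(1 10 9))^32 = ((0 3 10 9 1 8))^32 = (0 10 1)(3 9 8)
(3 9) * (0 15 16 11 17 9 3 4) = (0 15 16 11 17 9 4) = [15, 1, 2, 3, 0, 5, 6, 7, 8, 4, 10, 17, 12, 13, 14, 16, 11, 9]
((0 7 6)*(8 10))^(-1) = (0 6 7)(8 10)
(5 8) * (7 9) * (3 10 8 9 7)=[0, 1, 2, 10, 4, 9, 6, 7, 5, 3, 8]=(3 10 8 5 9)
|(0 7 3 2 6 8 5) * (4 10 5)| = |(0 7 3 2 6 8 4 10 5)| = 9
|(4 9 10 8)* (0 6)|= |(0 6)(4 9 10 8)|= 4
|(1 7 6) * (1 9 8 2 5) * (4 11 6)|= |(1 7 4 11 6 9 8 2 5)|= 9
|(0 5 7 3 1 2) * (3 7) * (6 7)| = 10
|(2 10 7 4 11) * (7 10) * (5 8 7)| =|(2 5 8 7 4 11)| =6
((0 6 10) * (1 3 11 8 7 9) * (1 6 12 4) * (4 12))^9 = (12)(0 10 6 9 7 8 11 3 1 4)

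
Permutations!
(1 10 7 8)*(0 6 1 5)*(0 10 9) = [6, 9, 2, 3, 4, 10, 1, 8, 5, 0, 7] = (0 6 1 9)(5 10 7 8)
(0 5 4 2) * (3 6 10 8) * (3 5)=(0 3 6 10 8 5 4 2)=[3, 1, 0, 6, 2, 4, 10, 7, 5, 9, 8]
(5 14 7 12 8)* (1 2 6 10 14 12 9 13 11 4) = (1 2 6 10 14 7 9 13 11 4)(5 12 8) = [0, 2, 6, 3, 1, 12, 10, 9, 5, 13, 14, 4, 8, 11, 7]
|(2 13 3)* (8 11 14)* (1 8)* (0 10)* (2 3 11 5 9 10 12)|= 11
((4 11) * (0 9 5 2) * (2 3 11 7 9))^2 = (3 4 9)(5 11 7)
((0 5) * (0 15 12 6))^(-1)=(0 6 12 15 5)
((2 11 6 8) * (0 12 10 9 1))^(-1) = (0 1 9 10 12)(2 8 6 11) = ((0 12 10 9 1)(2 11 6 8))^(-1)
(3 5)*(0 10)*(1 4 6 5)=(0 10)(1 4 6 5 3)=[10, 4, 2, 1, 6, 3, 5, 7, 8, 9, 0]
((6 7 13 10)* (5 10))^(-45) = ((5 10 6 7 13))^(-45) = (13)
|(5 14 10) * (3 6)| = 6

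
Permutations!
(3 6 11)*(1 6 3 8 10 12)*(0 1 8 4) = [1, 6, 2, 3, 0, 5, 11, 7, 10, 9, 12, 4, 8] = (0 1 6 11 4)(8 10 12)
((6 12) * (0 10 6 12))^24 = (12)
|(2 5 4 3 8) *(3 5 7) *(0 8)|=|(0 8 2 7 3)(4 5)|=10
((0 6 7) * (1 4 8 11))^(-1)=((0 6 7)(1 4 8 11))^(-1)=(0 7 6)(1 11 8 4)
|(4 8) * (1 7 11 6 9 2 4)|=8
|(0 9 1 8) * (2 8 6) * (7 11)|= |(0 9 1 6 2 8)(7 11)|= 6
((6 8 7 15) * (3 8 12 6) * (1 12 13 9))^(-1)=(1 9 13 6 12)(3 15 7 8)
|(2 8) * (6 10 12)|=|(2 8)(6 10 12)|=6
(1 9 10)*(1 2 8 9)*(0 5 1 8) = (0 5 1 8 9 10 2) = [5, 8, 0, 3, 4, 1, 6, 7, 9, 10, 2]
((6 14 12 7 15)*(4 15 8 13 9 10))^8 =(4 9 8 12 6)(7 14 15 10 13)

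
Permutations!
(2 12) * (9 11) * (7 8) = (2 12)(7 8)(9 11) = [0, 1, 12, 3, 4, 5, 6, 8, 7, 11, 10, 9, 2]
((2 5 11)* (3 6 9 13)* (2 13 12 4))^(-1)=((2 5 11 13 3 6 9 12 4))^(-1)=(2 4 12 9 6 3 13 11 5)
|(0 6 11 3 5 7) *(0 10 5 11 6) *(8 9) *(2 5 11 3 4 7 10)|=6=|(2 5 10 11 4 7)(8 9)|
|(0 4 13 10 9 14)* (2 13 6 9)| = 15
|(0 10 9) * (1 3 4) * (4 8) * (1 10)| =7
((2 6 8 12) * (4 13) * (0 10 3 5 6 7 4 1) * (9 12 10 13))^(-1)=(0 1 13)(2 12 9 4 7)(3 10 8 6 5)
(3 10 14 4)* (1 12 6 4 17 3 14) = (1 12 6 4 14 17 3 10) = [0, 12, 2, 10, 14, 5, 4, 7, 8, 9, 1, 11, 6, 13, 17, 15, 16, 3]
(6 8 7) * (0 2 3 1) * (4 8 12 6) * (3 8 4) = (0 2 8 7 3 1)(6 12) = [2, 0, 8, 1, 4, 5, 12, 3, 7, 9, 10, 11, 6]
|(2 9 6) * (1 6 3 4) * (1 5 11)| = 8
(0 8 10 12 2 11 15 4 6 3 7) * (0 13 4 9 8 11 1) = (0 11 15 9 8 10 12 2 1)(3 7 13 4 6) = [11, 0, 1, 7, 6, 5, 3, 13, 10, 8, 12, 15, 2, 4, 14, 9]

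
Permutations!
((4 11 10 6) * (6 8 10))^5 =(4 6 11)(8 10)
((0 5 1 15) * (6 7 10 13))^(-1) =(0 15 1 5)(6 13 10 7) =((0 5 1 15)(6 7 10 13))^(-1)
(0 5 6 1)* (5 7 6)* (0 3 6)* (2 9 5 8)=(0 7)(1 3 6)(2 9 5 8)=[7, 3, 9, 6, 4, 8, 1, 0, 2, 5]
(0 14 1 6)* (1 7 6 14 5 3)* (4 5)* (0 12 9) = (0 4 5 3 1 14 7 6 12 9) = [4, 14, 2, 1, 5, 3, 12, 6, 8, 0, 10, 11, 9, 13, 7]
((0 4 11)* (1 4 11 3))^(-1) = ((0 11)(1 4 3))^(-1) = (0 11)(1 3 4)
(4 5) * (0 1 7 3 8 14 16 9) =(0 1 7 3 8 14 16 9)(4 5) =[1, 7, 2, 8, 5, 4, 6, 3, 14, 0, 10, 11, 12, 13, 16, 15, 9]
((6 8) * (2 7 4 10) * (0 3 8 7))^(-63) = (0 3 8 6 7 4 10 2) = ((0 3 8 6 7 4 10 2))^(-63)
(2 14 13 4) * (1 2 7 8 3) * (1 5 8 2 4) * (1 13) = (1 4 7 2 14)(3 5 8) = [0, 4, 14, 5, 7, 8, 6, 2, 3, 9, 10, 11, 12, 13, 1]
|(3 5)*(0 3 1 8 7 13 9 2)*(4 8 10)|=|(0 3 5 1 10 4 8 7 13 9 2)|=11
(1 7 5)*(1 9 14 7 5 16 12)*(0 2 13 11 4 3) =(0 2 13 11 4 3)(1 5 9 14 7 16 12) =[2, 5, 13, 0, 3, 9, 6, 16, 8, 14, 10, 4, 1, 11, 7, 15, 12]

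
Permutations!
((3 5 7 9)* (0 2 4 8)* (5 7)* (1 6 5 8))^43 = (0 2 4 1 6 5 8)(3 7 9)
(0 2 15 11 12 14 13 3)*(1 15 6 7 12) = (0 2 6 7 12 14 13 3)(1 15 11) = [2, 15, 6, 0, 4, 5, 7, 12, 8, 9, 10, 1, 14, 3, 13, 11]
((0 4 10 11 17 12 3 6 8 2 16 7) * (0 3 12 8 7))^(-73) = (0 16 2 8 17 11 10 4)(3 7 6)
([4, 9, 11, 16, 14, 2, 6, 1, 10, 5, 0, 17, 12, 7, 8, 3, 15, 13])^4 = [10, 11, 7, 16, 0, 13, 6, 2, 14, 17, 8, 1, 12, 5, 4, 3, 15, 9]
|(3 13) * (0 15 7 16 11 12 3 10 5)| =|(0 15 7 16 11 12 3 13 10 5)| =10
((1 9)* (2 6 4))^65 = (1 9)(2 4 6)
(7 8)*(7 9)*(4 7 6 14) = (4 7 8 9 6 14) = [0, 1, 2, 3, 7, 5, 14, 8, 9, 6, 10, 11, 12, 13, 4]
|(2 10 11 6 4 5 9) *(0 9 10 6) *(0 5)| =15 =|(0 9 2 6 4)(5 10 11)|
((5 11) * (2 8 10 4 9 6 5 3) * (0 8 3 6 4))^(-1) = ((0 8 10)(2 3)(4 9)(5 11 6))^(-1) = (0 10 8)(2 3)(4 9)(5 6 11)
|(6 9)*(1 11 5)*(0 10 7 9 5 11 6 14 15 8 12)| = |(0 10 7 9 14 15 8 12)(1 6 5)| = 24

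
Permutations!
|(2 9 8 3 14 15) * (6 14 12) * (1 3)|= |(1 3 12 6 14 15 2 9 8)|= 9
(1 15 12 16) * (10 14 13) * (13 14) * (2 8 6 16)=(1 15 12 2 8 6 16)(10 13)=[0, 15, 8, 3, 4, 5, 16, 7, 6, 9, 13, 11, 2, 10, 14, 12, 1]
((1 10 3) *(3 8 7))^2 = (1 8 3 10 7)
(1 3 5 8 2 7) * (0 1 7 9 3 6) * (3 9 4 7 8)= (9)(0 1 6)(2 4 7 8)(3 5)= [1, 6, 4, 5, 7, 3, 0, 8, 2, 9]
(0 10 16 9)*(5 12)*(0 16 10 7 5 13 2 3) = (0 7 5 12 13 2 3)(9 16) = [7, 1, 3, 0, 4, 12, 6, 5, 8, 16, 10, 11, 13, 2, 14, 15, 9]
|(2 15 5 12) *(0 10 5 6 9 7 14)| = 10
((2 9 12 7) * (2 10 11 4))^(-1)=(2 4 11 10 7 12 9)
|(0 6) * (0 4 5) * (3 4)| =|(0 6 3 4 5)| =5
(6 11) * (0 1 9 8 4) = (0 1 9 8 4)(6 11) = [1, 9, 2, 3, 0, 5, 11, 7, 4, 8, 10, 6]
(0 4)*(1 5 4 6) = (0 6 1 5 4) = [6, 5, 2, 3, 0, 4, 1]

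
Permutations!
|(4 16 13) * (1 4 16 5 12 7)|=|(1 4 5 12 7)(13 16)|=10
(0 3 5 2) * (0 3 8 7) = [8, 1, 3, 5, 4, 2, 6, 0, 7] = (0 8 7)(2 3 5)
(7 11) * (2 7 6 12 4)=[0, 1, 7, 3, 2, 5, 12, 11, 8, 9, 10, 6, 4]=(2 7 11 6 12 4)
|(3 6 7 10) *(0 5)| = |(0 5)(3 6 7 10)| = 4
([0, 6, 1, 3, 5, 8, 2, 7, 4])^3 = [0, 1, 2, 3, 4, 5, 6, 7, 8]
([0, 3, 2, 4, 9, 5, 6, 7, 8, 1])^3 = [0, 9, 2, 1, 3, 5, 6, 7, 8, 4]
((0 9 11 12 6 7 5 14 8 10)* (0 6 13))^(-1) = (0 13 12 11 9)(5 7 6 10 8 14)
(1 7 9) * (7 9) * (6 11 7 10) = [0, 9, 2, 3, 4, 5, 11, 10, 8, 1, 6, 7] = (1 9)(6 11 7 10)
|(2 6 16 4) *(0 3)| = |(0 3)(2 6 16 4)| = 4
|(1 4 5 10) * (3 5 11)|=|(1 4 11 3 5 10)|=6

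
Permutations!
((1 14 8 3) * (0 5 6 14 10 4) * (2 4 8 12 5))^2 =(0 4 2)(1 8)(3 10)(5 14)(6 12)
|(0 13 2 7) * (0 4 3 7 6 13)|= |(2 6 13)(3 7 4)|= 3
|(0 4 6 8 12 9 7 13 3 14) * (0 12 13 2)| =|(0 4 6 8 13 3 14 12 9 7 2)| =11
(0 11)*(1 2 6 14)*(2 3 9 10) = (0 11)(1 3 9 10 2 6 14) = [11, 3, 6, 9, 4, 5, 14, 7, 8, 10, 2, 0, 12, 13, 1]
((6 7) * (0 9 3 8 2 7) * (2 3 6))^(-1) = ((0 9 6)(2 7)(3 8))^(-1) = (0 6 9)(2 7)(3 8)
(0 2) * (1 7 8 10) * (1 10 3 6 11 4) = (0 2)(1 7 8 3 6 11 4) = [2, 7, 0, 6, 1, 5, 11, 8, 3, 9, 10, 4]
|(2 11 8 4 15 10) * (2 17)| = |(2 11 8 4 15 10 17)| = 7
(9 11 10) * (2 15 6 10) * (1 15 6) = [0, 15, 6, 3, 4, 5, 10, 7, 8, 11, 9, 2, 12, 13, 14, 1] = (1 15)(2 6 10 9 11)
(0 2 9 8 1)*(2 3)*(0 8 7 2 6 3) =(1 8)(2 9 7)(3 6) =[0, 8, 9, 6, 4, 5, 3, 2, 1, 7]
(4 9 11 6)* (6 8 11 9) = (4 6)(8 11) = [0, 1, 2, 3, 6, 5, 4, 7, 11, 9, 10, 8]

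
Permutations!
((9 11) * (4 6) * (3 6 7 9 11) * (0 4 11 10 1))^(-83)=(0 10 6 9 4 1 11 3 7)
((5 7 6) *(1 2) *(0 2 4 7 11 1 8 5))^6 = ((0 2 8 5 11 1 4 7 6))^6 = (0 4 5)(1 8 6)(2 7 11)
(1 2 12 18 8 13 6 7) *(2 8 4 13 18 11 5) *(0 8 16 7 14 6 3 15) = (0 8 18 4 13 3 15)(1 16 7)(2 12 11 5)(6 14) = [8, 16, 12, 15, 13, 2, 14, 1, 18, 9, 10, 5, 11, 3, 6, 0, 7, 17, 4]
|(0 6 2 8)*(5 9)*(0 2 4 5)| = |(0 6 4 5 9)(2 8)| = 10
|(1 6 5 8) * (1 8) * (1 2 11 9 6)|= |(2 11 9 6 5)|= 5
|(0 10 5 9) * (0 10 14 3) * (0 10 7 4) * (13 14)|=9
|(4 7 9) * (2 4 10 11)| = 6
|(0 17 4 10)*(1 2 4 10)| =|(0 17 10)(1 2 4)| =3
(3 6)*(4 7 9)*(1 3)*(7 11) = (1 3 6)(4 11 7 9) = [0, 3, 2, 6, 11, 5, 1, 9, 8, 4, 10, 7]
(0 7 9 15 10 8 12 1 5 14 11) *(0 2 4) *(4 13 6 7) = [4, 5, 13, 3, 0, 14, 7, 9, 12, 15, 8, 2, 1, 6, 11, 10] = (0 4)(1 5 14 11 2 13 6 7 9 15 10 8 12)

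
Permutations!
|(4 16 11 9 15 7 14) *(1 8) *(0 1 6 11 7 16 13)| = 12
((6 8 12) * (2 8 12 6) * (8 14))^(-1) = (2 12 6 8 14)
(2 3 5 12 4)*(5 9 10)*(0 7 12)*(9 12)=(0 7 9 10 5)(2 3 12 4)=[7, 1, 3, 12, 2, 0, 6, 9, 8, 10, 5, 11, 4]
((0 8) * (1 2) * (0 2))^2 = (0 2)(1 8)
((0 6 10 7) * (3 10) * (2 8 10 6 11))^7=(0 11 2 8 10 7)(3 6)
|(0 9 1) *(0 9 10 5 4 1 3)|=7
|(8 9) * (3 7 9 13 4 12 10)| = |(3 7 9 8 13 4 12 10)| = 8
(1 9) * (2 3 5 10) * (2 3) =(1 9)(3 5 10) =[0, 9, 2, 5, 4, 10, 6, 7, 8, 1, 3]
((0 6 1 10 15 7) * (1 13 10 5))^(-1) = (0 7 15 10 13 6)(1 5)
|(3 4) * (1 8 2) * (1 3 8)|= |(2 3 4 8)|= 4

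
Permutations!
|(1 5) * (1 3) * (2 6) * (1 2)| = |(1 5 3 2 6)| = 5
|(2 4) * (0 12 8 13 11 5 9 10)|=8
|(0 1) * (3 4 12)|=|(0 1)(3 4 12)|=6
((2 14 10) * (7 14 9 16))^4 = (2 14 16)(7 9 10)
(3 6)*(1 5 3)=[0, 5, 2, 6, 4, 3, 1]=(1 5 3 6)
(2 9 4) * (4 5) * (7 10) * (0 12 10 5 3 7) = [12, 1, 9, 7, 2, 4, 6, 5, 8, 3, 0, 11, 10] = (0 12 10)(2 9 3 7 5 4)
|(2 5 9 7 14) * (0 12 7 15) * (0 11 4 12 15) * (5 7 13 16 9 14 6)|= |(0 15 11 4 12 13 16 9)(2 7 6 5 14)|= 40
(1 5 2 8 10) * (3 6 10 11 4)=(1 5 2 8 11 4 3 6 10)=[0, 5, 8, 6, 3, 2, 10, 7, 11, 9, 1, 4]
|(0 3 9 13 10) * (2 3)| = 6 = |(0 2 3 9 13 10)|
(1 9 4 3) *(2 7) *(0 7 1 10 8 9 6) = (0 7 2 1 6)(3 10 8 9 4) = [7, 6, 1, 10, 3, 5, 0, 2, 9, 4, 8]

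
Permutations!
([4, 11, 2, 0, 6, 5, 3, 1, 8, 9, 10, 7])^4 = [0, 11, 2, 3, 4, 5, 6, 1, 8, 9, 10, 7]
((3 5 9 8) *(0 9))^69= ((0 9 8 3 5))^69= (0 5 3 8 9)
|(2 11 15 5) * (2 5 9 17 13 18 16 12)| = 9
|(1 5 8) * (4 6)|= 6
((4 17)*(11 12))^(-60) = (17)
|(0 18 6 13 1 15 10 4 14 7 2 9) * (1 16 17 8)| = 15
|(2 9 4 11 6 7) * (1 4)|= 7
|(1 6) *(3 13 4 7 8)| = 10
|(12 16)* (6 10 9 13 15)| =|(6 10 9 13 15)(12 16)| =10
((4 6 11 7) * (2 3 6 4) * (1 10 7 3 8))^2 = (1 7 8 10 2)(3 11 6)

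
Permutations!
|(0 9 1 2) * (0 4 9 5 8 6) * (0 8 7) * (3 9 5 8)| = 10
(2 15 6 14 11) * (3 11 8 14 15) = (2 3 11)(6 15)(8 14) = [0, 1, 3, 11, 4, 5, 15, 7, 14, 9, 10, 2, 12, 13, 8, 6]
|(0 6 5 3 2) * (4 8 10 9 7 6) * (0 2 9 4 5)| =6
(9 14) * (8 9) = [0, 1, 2, 3, 4, 5, 6, 7, 9, 14, 10, 11, 12, 13, 8] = (8 9 14)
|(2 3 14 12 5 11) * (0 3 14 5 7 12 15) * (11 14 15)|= |(0 3 5 14 11 2 15)(7 12)|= 14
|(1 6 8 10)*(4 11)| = 4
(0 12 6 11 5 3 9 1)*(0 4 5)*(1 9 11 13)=(0 12 6 13 1 4 5 3 11)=[12, 4, 2, 11, 5, 3, 13, 7, 8, 9, 10, 0, 6, 1]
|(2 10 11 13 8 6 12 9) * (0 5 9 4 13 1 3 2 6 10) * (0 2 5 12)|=|(0 12 4 13 8 10 11 1 3 5 9 6)|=12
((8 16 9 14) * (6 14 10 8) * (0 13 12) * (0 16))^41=(0 8 10 9 16 12 13)(6 14)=((0 13 12 16 9 10 8)(6 14))^41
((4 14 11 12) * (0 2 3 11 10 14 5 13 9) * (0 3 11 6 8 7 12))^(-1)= ((0 2 11)(3 6 8 7 12 4 5 13 9)(10 14))^(-1)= (0 11 2)(3 9 13 5 4 12 7 8 6)(10 14)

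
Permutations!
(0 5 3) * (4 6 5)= (0 4 6 5 3)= [4, 1, 2, 0, 6, 3, 5]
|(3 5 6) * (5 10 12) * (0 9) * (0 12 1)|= |(0 9 12 5 6 3 10 1)|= 8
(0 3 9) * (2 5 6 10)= [3, 1, 5, 9, 4, 6, 10, 7, 8, 0, 2]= (0 3 9)(2 5 6 10)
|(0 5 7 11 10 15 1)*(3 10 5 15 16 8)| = 12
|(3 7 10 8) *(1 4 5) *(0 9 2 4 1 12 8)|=|(0 9 2 4 5 12 8 3 7 10)|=10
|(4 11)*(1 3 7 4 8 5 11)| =|(1 3 7 4)(5 11 8)| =12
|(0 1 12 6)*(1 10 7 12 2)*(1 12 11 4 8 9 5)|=|(0 10 7 11 4 8 9 5 1 2 12 6)|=12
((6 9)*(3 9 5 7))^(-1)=((3 9 6 5 7))^(-1)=(3 7 5 6 9)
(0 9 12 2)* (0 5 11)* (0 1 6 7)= (0 9 12 2 5 11 1 6 7)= [9, 6, 5, 3, 4, 11, 7, 0, 8, 12, 10, 1, 2]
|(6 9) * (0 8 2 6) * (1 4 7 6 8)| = 6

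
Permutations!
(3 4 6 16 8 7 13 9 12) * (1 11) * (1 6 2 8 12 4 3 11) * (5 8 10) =(2 10 5 8 7 13 9 4)(6 16 12 11) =[0, 1, 10, 3, 2, 8, 16, 13, 7, 4, 5, 6, 11, 9, 14, 15, 12]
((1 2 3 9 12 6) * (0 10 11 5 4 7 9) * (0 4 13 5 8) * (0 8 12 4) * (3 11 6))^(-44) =(13)(0 2)(1 3)(4 7 9)(6 12)(10 11)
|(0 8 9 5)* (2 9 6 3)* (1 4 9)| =9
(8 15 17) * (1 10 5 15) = (1 10 5 15 17 8) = [0, 10, 2, 3, 4, 15, 6, 7, 1, 9, 5, 11, 12, 13, 14, 17, 16, 8]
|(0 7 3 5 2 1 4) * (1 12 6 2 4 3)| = |(0 7 1 3 5 4)(2 12 6)| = 6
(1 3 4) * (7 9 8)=[0, 3, 2, 4, 1, 5, 6, 9, 7, 8]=(1 3 4)(7 9 8)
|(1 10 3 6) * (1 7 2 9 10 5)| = |(1 5)(2 9 10 3 6 7)| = 6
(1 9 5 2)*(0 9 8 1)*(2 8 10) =(0 9 5 8 1 10 2) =[9, 10, 0, 3, 4, 8, 6, 7, 1, 5, 2]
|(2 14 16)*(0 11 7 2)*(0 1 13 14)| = |(0 11 7 2)(1 13 14 16)| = 4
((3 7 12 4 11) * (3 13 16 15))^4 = ((3 7 12 4 11 13 16 15))^4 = (3 11)(4 15)(7 13)(12 16)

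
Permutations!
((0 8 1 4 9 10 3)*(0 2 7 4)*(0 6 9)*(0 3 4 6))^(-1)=((0 8 1)(2 7 6 9 10 4 3))^(-1)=(0 1 8)(2 3 4 10 9 6 7)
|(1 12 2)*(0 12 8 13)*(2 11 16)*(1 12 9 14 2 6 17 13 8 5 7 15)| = |(0 9 14 2 12 11 16 6 17 13)(1 5 7 15)| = 20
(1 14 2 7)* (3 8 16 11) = (1 14 2 7)(3 8 16 11) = [0, 14, 7, 8, 4, 5, 6, 1, 16, 9, 10, 3, 12, 13, 2, 15, 11]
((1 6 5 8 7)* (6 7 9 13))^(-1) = (1 7)(5 6 13 9 8)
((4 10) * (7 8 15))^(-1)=((4 10)(7 8 15))^(-1)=(4 10)(7 15 8)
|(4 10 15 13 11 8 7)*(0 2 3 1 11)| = 11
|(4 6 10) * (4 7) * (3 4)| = |(3 4 6 10 7)| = 5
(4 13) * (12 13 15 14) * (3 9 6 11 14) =(3 9 6 11 14 12 13 4 15) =[0, 1, 2, 9, 15, 5, 11, 7, 8, 6, 10, 14, 13, 4, 12, 3]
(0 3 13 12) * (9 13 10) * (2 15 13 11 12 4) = (0 3 10 9 11 12)(2 15 13 4) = [3, 1, 15, 10, 2, 5, 6, 7, 8, 11, 9, 12, 0, 4, 14, 13]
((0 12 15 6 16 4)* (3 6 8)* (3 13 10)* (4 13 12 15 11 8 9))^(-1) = ((0 15 9 4)(3 6 16 13 10)(8 12 11))^(-1) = (0 4 9 15)(3 10 13 16 6)(8 11 12)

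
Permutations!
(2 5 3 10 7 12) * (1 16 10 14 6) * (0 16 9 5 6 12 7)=[16, 9, 6, 14, 4, 3, 1, 7, 8, 5, 0, 11, 2, 13, 12, 15, 10]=(0 16 10)(1 9 5 3 14 12 2 6)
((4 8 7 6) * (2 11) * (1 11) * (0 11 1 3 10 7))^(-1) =(0 8 4 6 7 10 3 2 11)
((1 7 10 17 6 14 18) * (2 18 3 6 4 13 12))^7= (1 2 13 17 7 18 12 4 10)(3 6 14)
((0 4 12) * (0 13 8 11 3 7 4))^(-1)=(3 11 8 13 12 4 7)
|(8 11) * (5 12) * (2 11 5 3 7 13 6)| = |(2 11 8 5 12 3 7 13 6)| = 9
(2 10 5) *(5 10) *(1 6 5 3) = (10)(1 6 5 2 3) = [0, 6, 3, 1, 4, 2, 5, 7, 8, 9, 10]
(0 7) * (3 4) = (0 7)(3 4) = [7, 1, 2, 4, 3, 5, 6, 0]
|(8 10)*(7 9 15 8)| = 5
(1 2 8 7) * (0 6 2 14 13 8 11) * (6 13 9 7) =(0 13 8 6 2 11)(1 14 9 7) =[13, 14, 11, 3, 4, 5, 2, 1, 6, 7, 10, 0, 12, 8, 9]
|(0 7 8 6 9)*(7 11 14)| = 7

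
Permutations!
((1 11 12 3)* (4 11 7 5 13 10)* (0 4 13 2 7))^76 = (13)(0 3 11)(1 12 4)(2 7 5)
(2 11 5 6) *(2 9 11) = [0, 1, 2, 3, 4, 6, 9, 7, 8, 11, 10, 5] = (5 6 9 11)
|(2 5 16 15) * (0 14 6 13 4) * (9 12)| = |(0 14 6 13 4)(2 5 16 15)(9 12)| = 20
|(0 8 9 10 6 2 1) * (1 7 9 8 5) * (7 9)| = |(0 5 1)(2 9 10 6)| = 12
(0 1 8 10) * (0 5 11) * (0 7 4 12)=[1, 8, 2, 3, 12, 11, 6, 4, 10, 9, 5, 7, 0]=(0 1 8 10 5 11 7 4 12)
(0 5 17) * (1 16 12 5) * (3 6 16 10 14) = (0 1 10 14 3 6 16 12 5 17) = [1, 10, 2, 6, 4, 17, 16, 7, 8, 9, 14, 11, 5, 13, 3, 15, 12, 0]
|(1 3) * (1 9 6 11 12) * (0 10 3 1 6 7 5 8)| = 21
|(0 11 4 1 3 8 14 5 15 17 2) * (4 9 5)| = 35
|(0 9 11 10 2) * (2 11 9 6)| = |(0 6 2)(10 11)| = 6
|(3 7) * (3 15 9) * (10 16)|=|(3 7 15 9)(10 16)|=4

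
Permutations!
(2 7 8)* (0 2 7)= (0 2)(7 8)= [2, 1, 0, 3, 4, 5, 6, 8, 7]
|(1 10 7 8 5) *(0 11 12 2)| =20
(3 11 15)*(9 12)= (3 11 15)(9 12)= [0, 1, 2, 11, 4, 5, 6, 7, 8, 12, 10, 15, 9, 13, 14, 3]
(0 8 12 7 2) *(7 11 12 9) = [8, 1, 0, 3, 4, 5, 6, 2, 9, 7, 10, 12, 11] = (0 8 9 7 2)(11 12)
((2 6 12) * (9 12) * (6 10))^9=(2 12 9 6 10)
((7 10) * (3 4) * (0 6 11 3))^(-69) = (0 6 11 3 4)(7 10)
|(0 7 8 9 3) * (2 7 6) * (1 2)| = 8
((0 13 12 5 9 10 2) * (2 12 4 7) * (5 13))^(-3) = (0 4 10)(2 13 9)(5 7 12) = ((0 5 9 10 12 13 4 7 2))^(-3)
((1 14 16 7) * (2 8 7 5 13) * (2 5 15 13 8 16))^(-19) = (1 7 8 5 13 15 16 2 14)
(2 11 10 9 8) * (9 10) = (2 11 9 8) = [0, 1, 11, 3, 4, 5, 6, 7, 2, 8, 10, 9]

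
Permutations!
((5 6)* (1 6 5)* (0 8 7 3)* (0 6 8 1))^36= ((0 1 8 7 3 6))^36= (8)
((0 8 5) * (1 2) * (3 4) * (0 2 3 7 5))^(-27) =(0 8)(1 7)(2 4)(3 5)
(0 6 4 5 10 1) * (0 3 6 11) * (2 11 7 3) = [7, 2, 11, 6, 5, 10, 4, 3, 8, 9, 1, 0] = (0 7 3 6 4 5 10 1 2 11)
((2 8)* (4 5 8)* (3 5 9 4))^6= (9)(2 5)(3 8)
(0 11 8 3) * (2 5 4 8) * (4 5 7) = (0 11 2 7 4 8 3) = [11, 1, 7, 0, 8, 5, 6, 4, 3, 9, 10, 2]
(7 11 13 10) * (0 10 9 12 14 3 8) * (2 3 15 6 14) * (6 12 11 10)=(0 6 14 15 12 2 3 8)(7 10)(9 11 13)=[6, 1, 3, 8, 4, 5, 14, 10, 0, 11, 7, 13, 2, 9, 15, 12]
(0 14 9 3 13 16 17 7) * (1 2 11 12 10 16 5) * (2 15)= [14, 15, 11, 13, 4, 1, 6, 0, 8, 3, 16, 12, 10, 5, 9, 2, 17, 7]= (0 14 9 3 13 5 1 15 2 11 12 10 16 17 7)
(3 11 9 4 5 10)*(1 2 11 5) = (1 2 11 9 4)(3 5 10) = [0, 2, 11, 5, 1, 10, 6, 7, 8, 4, 3, 9]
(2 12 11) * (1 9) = (1 9)(2 12 11) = [0, 9, 12, 3, 4, 5, 6, 7, 8, 1, 10, 2, 11]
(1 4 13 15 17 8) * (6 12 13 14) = (1 4 14 6 12 13 15 17 8) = [0, 4, 2, 3, 14, 5, 12, 7, 1, 9, 10, 11, 13, 15, 6, 17, 16, 8]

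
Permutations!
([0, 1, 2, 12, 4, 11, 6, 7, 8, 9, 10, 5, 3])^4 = (12)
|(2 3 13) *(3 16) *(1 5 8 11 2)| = 8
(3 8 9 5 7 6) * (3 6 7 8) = (5 8 9) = [0, 1, 2, 3, 4, 8, 6, 7, 9, 5]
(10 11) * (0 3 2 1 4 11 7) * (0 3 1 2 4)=(0 1)(3 4 11 10 7)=[1, 0, 2, 4, 11, 5, 6, 3, 8, 9, 7, 10]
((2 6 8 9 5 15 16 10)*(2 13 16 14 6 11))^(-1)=(2 11)(5 9 8 6 14 15)(10 16 13)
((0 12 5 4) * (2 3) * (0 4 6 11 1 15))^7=((0 12 5 6 11 1 15)(2 3))^7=(15)(2 3)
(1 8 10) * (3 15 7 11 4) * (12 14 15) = [0, 8, 2, 12, 3, 5, 6, 11, 10, 9, 1, 4, 14, 13, 15, 7] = (1 8 10)(3 12 14 15 7 11 4)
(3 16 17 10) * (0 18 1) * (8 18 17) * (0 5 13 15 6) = (0 17 10 3 16 8 18 1 5 13 15 6) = [17, 5, 2, 16, 4, 13, 0, 7, 18, 9, 3, 11, 12, 15, 14, 6, 8, 10, 1]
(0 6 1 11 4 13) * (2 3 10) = (0 6 1 11 4 13)(2 3 10) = [6, 11, 3, 10, 13, 5, 1, 7, 8, 9, 2, 4, 12, 0]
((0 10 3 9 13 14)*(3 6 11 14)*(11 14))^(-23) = ((0 10 6 14)(3 9 13))^(-23) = (0 10 6 14)(3 9 13)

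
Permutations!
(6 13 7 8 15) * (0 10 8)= (0 10 8 15 6 13 7)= [10, 1, 2, 3, 4, 5, 13, 0, 15, 9, 8, 11, 12, 7, 14, 6]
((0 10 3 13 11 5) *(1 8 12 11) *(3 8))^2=((0 10 8 12 11 5)(1 3 13))^2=(0 8 11)(1 13 3)(5 10 12)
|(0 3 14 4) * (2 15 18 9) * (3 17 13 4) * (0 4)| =12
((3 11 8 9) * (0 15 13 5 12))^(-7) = (0 5 15 12 13)(3 11 8 9)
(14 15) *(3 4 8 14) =(3 4 8 14 15) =[0, 1, 2, 4, 8, 5, 6, 7, 14, 9, 10, 11, 12, 13, 15, 3]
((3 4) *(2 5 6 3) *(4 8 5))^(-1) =(2 4)(3 6 5 8)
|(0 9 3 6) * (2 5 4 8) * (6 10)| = 20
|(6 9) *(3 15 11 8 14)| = |(3 15 11 8 14)(6 9)| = 10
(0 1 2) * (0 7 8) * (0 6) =(0 1 2 7 8 6) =[1, 2, 7, 3, 4, 5, 0, 8, 6]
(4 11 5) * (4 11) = (5 11) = [0, 1, 2, 3, 4, 11, 6, 7, 8, 9, 10, 5]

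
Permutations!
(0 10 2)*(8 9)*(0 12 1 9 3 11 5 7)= (0 10 2 12 1 9 8 3 11 5 7)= [10, 9, 12, 11, 4, 7, 6, 0, 3, 8, 2, 5, 1]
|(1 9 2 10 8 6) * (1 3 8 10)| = 3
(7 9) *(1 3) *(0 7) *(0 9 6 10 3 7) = (1 7 6 10 3) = [0, 7, 2, 1, 4, 5, 10, 6, 8, 9, 3]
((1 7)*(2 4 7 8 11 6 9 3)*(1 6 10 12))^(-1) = ((1 8 11 10 12)(2 4 7 6 9 3))^(-1) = (1 12 10 11 8)(2 3 9 6 7 4)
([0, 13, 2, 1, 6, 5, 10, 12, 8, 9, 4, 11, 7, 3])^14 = (1 3 13)(4 10 6)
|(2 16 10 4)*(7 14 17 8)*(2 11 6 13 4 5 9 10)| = 12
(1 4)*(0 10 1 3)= (0 10 1 4 3)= [10, 4, 2, 0, 3, 5, 6, 7, 8, 9, 1]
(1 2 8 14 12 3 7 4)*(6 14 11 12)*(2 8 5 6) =(1 8 11 12 3 7 4)(2 5 6 14) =[0, 8, 5, 7, 1, 6, 14, 4, 11, 9, 10, 12, 3, 13, 2]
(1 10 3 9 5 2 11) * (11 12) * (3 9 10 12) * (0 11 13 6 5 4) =(0 11 1 12 13 6 5 2 3 10 9 4) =[11, 12, 3, 10, 0, 2, 5, 7, 8, 4, 9, 1, 13, 6]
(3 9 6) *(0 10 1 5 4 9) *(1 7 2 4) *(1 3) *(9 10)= (0 9 6 1 5 3)(2 4 10 7)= [9, 5, 4, 0, 10, 3, 1, 2, 8, 6, 7]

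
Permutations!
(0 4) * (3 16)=(0 4)(3 16)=[4, 1, 2, 16, 0, 5, 6, 7, 8, 9, 10, 11, 12, 13, 14, 15, 3]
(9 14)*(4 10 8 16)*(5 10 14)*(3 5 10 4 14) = (3 5 4)(8 16 14 9 10) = [0, 1, 2, 5, 3, 4, 6, 7, 16, 10, 8, 11, 12, 13, 9, 15, 14]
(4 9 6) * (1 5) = (1 5)(4 9 6) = [0, 5, 2, 3, 9, 1, 4, 7, 8, 6]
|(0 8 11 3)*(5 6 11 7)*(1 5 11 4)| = 20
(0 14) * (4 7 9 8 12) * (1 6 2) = (0 14)(1 6 2)(4 7 9 8 12) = [14, 6, 1, 3, 7, 5, 2, 9, 12, 8, 10, 11, 4, 13, 0]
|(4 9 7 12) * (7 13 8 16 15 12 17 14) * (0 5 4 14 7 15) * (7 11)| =21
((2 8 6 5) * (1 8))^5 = ((1 8 6 5 2))^5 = (8)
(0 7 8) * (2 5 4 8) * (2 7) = (0 2 5 4 8) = [2, 1, 5, 3, 8, 4, 6, 7, 0]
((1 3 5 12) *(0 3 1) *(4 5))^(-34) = (0 3 4 5 12)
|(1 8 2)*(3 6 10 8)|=6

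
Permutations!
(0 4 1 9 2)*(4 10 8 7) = [10, 9, 0, 3, 1, 5, 6, 4, 7, 2, 8] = (0 10 8 7 4 1 9 2)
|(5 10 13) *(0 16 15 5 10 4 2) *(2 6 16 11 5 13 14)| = 11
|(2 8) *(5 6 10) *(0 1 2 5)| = 7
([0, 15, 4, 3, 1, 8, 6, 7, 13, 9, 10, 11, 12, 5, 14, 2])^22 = (1 2)(4 15)(5 8 13)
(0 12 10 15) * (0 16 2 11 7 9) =(0 12 10 15 16 2 11 7 9) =[12, 1, 11, 3, 4, 5, 6, 9, 8, 0, 15, 7, 10, 13, 14, 16, 2]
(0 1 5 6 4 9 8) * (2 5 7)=(0 1 7 2 5 6 4 9 8)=[1, 7, 5, 3, 9, 6, 4, 2, 0, 8]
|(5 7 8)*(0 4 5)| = 5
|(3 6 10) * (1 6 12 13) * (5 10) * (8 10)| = 8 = |(1 6 5 8 10 3 12 13)|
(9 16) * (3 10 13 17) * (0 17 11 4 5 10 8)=(0 17 3 8)(4 5 10 13 11)(9 16)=[17, 1, 2, 8, 5, 10, 6, 7, 0, 16, 13, 4, 12, 11, 14, 15, 9, 3]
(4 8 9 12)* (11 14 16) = (4 8 9 12)(11 14 16) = [0, 1, 2, 3, 8, 5, 6, 7, 9, 12, 10, 14, 4, 13, 16, 15, 11]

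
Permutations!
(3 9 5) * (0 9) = (0 9 5 3) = [9, 1, 2, 0, 4, 3, 6, 7, 8, 5]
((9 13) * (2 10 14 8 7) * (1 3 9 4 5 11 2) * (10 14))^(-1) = ((1 3 9 13 4 5 11 2 14 8 7))^(-1) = (1 7 8 14 2 11 5 4 13 9 3)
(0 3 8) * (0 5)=[3, 1, 2, 8, 4, 0, 6, 7, 5]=(0 3 8 5)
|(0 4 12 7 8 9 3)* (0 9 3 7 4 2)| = 4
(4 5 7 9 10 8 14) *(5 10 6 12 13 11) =(4 10 8 14)(5 7 9 6 12 13 11) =[0, 1, 2, 3, 10, 7, 12, 9, 14, 6, 8, 5, 13, 11, 4]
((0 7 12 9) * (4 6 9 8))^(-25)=(0 8 9 12 6 7 4)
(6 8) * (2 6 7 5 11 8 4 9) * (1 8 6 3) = (1 8 7 5 11 6 4 9 2 3) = [0, 8, 3, 1, 9, 11, 4, 5, 7, 2, 10, 6]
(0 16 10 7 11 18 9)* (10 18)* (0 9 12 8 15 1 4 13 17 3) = (0 16 18 12 8 15 1 4 13 17 3)(7 11 10) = [16, 4, 2, 0, 13, 5, 6, 11, 15, 9, 7, 10, 8, 17, 14, 1, 18, 3, 12]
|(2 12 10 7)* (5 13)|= 4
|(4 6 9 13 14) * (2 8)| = 10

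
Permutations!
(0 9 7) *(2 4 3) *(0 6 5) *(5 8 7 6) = [9, 1, 4, 2, 3, 0, 8, 5, 7, 6] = (0 9 6 8 7 5)(2 4 3)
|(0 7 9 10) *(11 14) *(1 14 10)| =|(0 7 9 1 14 11 10)| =7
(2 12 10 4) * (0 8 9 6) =[8, 1, 12, 3, 2, 5, 0, 7, 9, 6, 4, 11, 10] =(0 8 9 6)(2 12 10 4)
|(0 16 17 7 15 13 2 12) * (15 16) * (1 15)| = 6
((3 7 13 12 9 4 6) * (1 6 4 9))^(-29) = (1 6 3 7 13 12)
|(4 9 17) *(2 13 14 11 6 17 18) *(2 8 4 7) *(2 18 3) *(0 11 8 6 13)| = 36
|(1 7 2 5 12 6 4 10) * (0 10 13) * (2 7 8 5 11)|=18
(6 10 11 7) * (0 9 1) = (0 9 1)(6 10 11 7) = [9, 0, 2, 3, 4, 5, 10, 6, 8, 1, 11, 7]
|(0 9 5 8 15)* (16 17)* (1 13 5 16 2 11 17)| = |(0 9 16 1 13 5 8 15)(2 11 17)| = 24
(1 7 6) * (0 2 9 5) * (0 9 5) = (0 2 5 9)(1 7 6) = [2, 7, 5, 3, 4, 9, 1, 6, 8, 0]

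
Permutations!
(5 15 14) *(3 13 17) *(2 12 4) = (2 12 4)(3 13 17)(5 15 14) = [0, 1, 12, 13, 2, 15, 6, 7, 8, 9, 10, 11, 4, 17, 5, 14, 16, 3]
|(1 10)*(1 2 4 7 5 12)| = 7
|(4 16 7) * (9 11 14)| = 3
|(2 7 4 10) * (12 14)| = 4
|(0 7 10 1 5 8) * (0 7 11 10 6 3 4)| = |(0 11 10 1 5 8 7 6 3 4)| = 10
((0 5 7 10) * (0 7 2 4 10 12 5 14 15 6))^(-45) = (0 6 15 14)(2 7)(4 12)(5 10)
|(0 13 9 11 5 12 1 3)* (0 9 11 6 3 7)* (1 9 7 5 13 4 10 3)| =10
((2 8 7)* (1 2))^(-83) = ((1 2 8 7))^(-83) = (1 2 8 7)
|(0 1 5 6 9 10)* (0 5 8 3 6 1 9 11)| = |(0 9 10 5 1 8 3 6 11)| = 9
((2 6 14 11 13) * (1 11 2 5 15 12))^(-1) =(1 12 15 5 13 11)(2 14 6)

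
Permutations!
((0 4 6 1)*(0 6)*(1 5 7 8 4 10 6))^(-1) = ((0 10 6 5 7 8 4))^(-1) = (0 4 8 7 5 6 10)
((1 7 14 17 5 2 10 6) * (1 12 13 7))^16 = (2 17 7 12 10 5 14 13 6)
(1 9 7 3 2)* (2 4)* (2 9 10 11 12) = (1 10 11 12 2)(3 4 9 7) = [0, 10, 1, 4, 9, 5, 6, 3, 8, 7, 11, 12, 2]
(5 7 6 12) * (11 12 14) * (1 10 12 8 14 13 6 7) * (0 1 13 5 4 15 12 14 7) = (0 1 10 14 11 8 7)(4 15 12)(5 13 6) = [1, 10, 2, 3, 15, 13, 5, 0, 7, 9, 14, 8, 4, 6, 11, 12]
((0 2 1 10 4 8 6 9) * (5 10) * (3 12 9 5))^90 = ((0 2 1 3 12 9)(4 8 6 5 10))^90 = (12)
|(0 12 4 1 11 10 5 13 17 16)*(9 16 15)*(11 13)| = 9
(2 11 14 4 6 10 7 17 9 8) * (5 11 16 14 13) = (2 16 14 4 6 10 7 17 9 8)(5 11 13) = [0, 1, 16, 3, 6, 11, 10, 17, 2, 8, 7, 13, 12, 5, 4, 15, 14, 9]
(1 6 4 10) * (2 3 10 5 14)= [0, 6, 3, 10, 5, 14, 4, 7, 8, 9, 1, 11, 12, 13, 2]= (1 6 4 5 14 2 3 10)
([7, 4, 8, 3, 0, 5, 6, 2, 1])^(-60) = [0, 1, 2, 3, 4, 5, 6, 7, 8]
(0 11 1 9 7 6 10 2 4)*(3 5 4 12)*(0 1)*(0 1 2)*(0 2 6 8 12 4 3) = [11, 9, 4, 5, 6, 3, 10, 8, 12, 7, 2, 1, 0] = (0 11 1 9 7 8 12)(2 4 6 10)(3 5)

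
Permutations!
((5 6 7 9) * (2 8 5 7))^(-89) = (2 6 5 8)(7 9)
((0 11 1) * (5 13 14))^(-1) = (0 1 11)(5 14 13)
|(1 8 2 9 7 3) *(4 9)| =7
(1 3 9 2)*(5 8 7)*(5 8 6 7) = (1 3 9 2)(5 6 7 8) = [0, 3, 1, 9, 4, 6, 7, 8, 5, 2]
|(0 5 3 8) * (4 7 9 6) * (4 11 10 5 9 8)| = |(0 9 6 11 10 5 3 4 7 8)| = 10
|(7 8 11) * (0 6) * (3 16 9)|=|(0 6)(3 16 9)(7 8 11)|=6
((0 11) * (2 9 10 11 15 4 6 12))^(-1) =(0 11 10 9 2 12 6 4 15)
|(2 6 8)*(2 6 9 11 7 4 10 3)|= |(2 9 11 7 4 10 3)(6 8)|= 14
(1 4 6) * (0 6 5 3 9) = [6, 4, 2, 9, 5, 3, 1, 7, 8, 0] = (0 6 1 4 5 3 9)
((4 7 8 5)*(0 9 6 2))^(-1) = ((0 9 6 2)(4 7 8 5))^(-1) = (0 2 6 9)(4 5 8 7)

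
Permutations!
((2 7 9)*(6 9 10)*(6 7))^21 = (7 10)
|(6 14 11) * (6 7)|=4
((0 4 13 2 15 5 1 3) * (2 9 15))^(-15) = (0 4 13 9 15 5 1 3)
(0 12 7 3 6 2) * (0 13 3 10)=[12, 1, 13, 6, 4, 5, 2, 10, 8, 9, 0, 11, 7, 3]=(0 12 7 10)(2 13 3 6)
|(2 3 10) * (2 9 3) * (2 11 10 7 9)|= |(2 11 10)(3 7 9)|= 3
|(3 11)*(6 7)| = |(3 11)(6 7)| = 2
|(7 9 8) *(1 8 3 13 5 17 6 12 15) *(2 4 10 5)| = |(1 8 7 9 3 13 2 4 10 5 17 6 12 15)| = 14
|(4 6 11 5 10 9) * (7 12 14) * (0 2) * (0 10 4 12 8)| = 8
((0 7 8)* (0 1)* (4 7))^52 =((0 4 7 8 1))^52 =(0 7 1 4 8)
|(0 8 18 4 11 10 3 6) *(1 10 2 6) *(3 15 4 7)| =|(0 8 18 7 3 1 10 15 4 11 2 6)| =12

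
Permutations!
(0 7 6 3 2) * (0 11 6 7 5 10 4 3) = [5, 1, 11, 2, 3, 10, 0, 7, 8, 9, 4, 6] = (0 5 10 4 3 2 11 6)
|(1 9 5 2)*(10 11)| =4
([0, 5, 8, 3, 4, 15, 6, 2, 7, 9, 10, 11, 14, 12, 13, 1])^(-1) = (1 15 5)(2 7 8)(12 13 14)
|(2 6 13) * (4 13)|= 4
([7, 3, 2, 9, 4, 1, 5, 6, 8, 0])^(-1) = (0 9 3 1 5 6 7)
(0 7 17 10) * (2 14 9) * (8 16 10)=[7, 1, 14, 3, 4, 5, 6, 17, 16, 2, 0, 11, 12, 13, 9, 15, 10, 8]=(0 7 17 8 16 10)(2 14 9)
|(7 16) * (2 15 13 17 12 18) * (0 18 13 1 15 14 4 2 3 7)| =|(0 18 3 7 16)(1 15)(2 14 4)(12 13 17)| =30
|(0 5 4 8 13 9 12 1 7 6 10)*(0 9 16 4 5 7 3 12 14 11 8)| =33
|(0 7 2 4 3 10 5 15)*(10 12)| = |(0 7 2 4 3 12 10 5 15)| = 9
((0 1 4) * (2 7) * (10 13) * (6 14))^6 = (14)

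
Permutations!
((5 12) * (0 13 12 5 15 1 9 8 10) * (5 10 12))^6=((0 13 5 10)(1 9 8 12 15))^6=(0 5)(1 9 8 12 15)(10 13)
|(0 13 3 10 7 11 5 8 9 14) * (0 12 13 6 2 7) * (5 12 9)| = |(0 6 2 7 11 12 13 3 10)(5 8)(9 14)| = 18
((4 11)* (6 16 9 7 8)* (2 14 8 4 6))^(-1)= (2 8 14)(4 7 9 16 6 11)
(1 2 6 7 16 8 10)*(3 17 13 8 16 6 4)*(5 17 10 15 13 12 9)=(1 2 4 3 10)(5 17 12 9)(6 7)(8 15 13)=[0, 2, 4, 10, 3, 17, 7, 6, 15, 5, 1, 11, 9, 8, 14, 13, 16, 12]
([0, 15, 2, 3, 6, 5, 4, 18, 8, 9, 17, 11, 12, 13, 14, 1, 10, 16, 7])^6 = [0, 1, 2, 3, 4, 5, 6, 7, 8, 9, 10, 11, 12, 13, 14, 15, 16, 17, 18]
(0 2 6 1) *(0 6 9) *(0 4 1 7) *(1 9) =[2, 6, 1, 3, 9, 5, 7, 0, 8, 4] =(0 2 1 6 7)(4 9)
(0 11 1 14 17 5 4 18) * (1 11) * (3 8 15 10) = (0 1 14 17 5 4 18)(3 8 15 10) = [1, 14, 2, 8, 18, 4, 6, 7, 15, 9, 3, 11, 12, 13, 17, 10, 16, 5, 0]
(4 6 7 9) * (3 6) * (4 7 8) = (3 6 8 4)(7 9) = [0, 1, 2, 6, 3, 5, 8, 9, 4, 7]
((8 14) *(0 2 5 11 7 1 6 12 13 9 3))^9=((0 2 5 11 7 1 6 12 13 9 3)(8 14))^9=(0 9 12 1 11 2 3 13 6 7 5)(8 14)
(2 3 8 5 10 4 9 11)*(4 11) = [0, 1, 3, 8, 9, 10, 6, 7, 5, 4, 11, 2] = (2 3 8 5 10 11)(4 9)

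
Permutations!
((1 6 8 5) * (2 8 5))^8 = ((1 6 5)(2 8))^8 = (8)(1 5 6)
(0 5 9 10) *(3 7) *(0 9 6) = (0 5 6)(3 7)(9 10) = [5, 1, 2, 7, 4, 6, 0, 3, 8, 10, 9]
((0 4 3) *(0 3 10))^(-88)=((0 4 10))^(-88)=(0 10 4)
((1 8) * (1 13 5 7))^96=((1 8 13 5 7))^96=(1 8 13 5 7)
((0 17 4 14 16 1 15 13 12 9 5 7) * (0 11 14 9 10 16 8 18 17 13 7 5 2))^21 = (0 1 8 2 16 14 9 10 11 4 12 7 17 13 15 18)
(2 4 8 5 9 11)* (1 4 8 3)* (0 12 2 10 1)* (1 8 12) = [1, 4, 12, 0, 3, 9, 6, 7, 5, 11, 8, 10, 2] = (0 1 4 3)(2 12)(5 9 11 10 8)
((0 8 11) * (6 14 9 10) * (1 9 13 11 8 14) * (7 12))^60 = ((0 14 13 11)(1 9 10 6)(7 12))^60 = (14)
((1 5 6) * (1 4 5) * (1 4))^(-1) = ((1 4 5 6))^(-1) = (1 6 5 4)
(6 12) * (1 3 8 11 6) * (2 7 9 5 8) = (1 3 2 7 9 5 8 11 6 12) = [0, 3, 7, 2, 4, 8, 12, 9, 11, 5, 10, 6, 1]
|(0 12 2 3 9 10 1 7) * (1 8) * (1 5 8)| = 8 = |(0 12 2 3 9 10 1 7)(5 8)|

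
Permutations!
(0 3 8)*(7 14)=(0 3 8)(7 14)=[3, 1, 2, 8, 4, 5, 6, 14, 0, 9, 10, 11, 12, 13, 7]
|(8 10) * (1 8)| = |(1 8 10)| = 3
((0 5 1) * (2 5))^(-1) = (0 1 5 2)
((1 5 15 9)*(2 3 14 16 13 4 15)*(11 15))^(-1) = (1 9 15 11 4 13 16 14 3 2 5)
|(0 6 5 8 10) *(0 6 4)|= 4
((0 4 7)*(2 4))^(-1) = ((0 2 4 7))^(-1) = (0 7 4 2)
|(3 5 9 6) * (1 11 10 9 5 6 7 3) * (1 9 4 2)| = |(1 11 10 4 2)(3 6 9 7)| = 20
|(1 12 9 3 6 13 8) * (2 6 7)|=|(1 12 9 3 7 2 6 13 8)|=9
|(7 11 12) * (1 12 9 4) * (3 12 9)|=|(1 9 4)(3 12 7 11)|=12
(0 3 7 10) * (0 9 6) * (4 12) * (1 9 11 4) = (0 3 7 10 11 4 12 1 9 6) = [3, 9, 2, 7, 12, 5, 0, 10, 8, 6, 11, 4, 1]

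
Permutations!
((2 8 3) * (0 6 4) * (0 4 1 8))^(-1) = ((0 6 1 8 3 2))^(-1) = (0 2 3 8 1 6)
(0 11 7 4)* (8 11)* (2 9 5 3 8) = (0 2 9 5 3 8 11 7 4) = [2, 1, 9, 8, 0, 3, 6, 4, 11, 5, 10, 7]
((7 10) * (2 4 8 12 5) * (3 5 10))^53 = (2 7 8 5 10 4 3 12)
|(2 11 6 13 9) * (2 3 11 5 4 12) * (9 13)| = 4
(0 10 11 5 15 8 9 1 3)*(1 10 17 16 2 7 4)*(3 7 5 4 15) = (0 17 16 2 5 3)(1 7 15 8 9 10 11 4) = [17, 7, 5, 0, 1, 3, 6, 15, 9, 10, 11, 4, 12, 13, 14, 8, 2, 16]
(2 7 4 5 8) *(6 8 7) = [0, 1, 6, 3, 5, 7, 8, 4, 2] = (2 6 8)(4 5 7)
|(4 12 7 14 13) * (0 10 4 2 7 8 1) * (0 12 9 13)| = 24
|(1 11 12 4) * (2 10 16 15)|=4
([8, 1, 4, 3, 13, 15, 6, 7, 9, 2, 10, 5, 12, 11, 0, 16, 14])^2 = (0 9 4 11 15 14 8 2 13 5 16)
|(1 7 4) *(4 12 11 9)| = |(1 7 12 11 9 4)| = 6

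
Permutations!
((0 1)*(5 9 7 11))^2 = ((0 1)(5 9 7 11))^2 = (5 7)(9 11)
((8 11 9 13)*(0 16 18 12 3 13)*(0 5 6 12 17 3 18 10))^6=((0 16 10)(3 13 8 11 9 5 6 12 18 17))^6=(3 6 8 18 9)(5 13 12 11 17)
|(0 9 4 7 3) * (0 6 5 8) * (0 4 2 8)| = 9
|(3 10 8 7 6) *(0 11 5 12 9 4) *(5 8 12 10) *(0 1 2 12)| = |(0 11 8 7 6 3 5 10)(1 2 12 9 4)| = 40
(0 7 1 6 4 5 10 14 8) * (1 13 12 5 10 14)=(0 7 13 12 5 14 8)(1 6 4 10)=[7, 6, 2, 3, 10, 14, 4, 13, 0, 9, 1, 11, 5, 12, 8]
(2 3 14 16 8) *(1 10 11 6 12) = [0, 10, 3, 14, 4, 5, 12, 7, 2, 9, 11, 6, 1, 13, 16, 15, 8] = (1 10 11 6 12)(2 3 14 16 8)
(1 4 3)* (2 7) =(1 4 3)(2 7) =[0, 4, 7, 1, 3, 5, 6, 2]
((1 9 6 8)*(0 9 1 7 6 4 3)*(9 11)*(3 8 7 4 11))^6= ((0 3)(4 8)(6 7)(9 11))^6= (11)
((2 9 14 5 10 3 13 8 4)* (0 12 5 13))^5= ((0 12 5 10 3)(2 9 14 13 8 4))^5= (2 4 8 13 14 9)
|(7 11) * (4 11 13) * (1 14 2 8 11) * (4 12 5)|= 10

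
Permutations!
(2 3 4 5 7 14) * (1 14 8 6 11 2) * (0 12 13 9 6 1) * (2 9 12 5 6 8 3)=[5, 14, 2, 4, 6, 7, 11, 3, 1, 8, 10, 9, 13, 12, 0]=(0 5 7 3 4 6 11 9 8 1 14)(12 13)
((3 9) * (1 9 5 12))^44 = (1 12 5 3 9)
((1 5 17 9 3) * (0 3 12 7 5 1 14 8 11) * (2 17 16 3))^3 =(0 9 5 14)(2 12 16 8)(3 11 17 7)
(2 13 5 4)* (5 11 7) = (2 13 11 7 5 4) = [0, 1, 13, 3, 2, 4, 6, 5, 8, 9, 10, 7, 12, 11]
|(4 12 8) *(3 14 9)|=|(3 14 9)(4 12 8)|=3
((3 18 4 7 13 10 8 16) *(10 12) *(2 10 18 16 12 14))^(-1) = (2 14 13 7 4 18 12 8 10)(3 16)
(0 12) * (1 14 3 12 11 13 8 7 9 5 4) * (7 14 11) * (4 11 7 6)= (0 6 4 1 7 9 5 11 13 8 14 3 12)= [6, 7, 2, 12, 1, 11, 4, 9, 14, 5, 10, 13, 0, 8, 3]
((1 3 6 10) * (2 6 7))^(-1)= (1 10 6 2 7 3)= ((1 3 7 2 6 10))^(-1)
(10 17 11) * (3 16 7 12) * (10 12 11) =(3 16 7 11 12)(10 17) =[0, 1, 2, 16, 4, 5, 6, 11, 8, 9, 17, 12, 3, 13, 14, 15, 7, 10]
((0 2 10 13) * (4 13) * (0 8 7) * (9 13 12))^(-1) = ((0 2 10 4 12 9 13 8 7))^(-1) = (0 7 8 13 9 12 4 10 2)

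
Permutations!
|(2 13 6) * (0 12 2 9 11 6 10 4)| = 6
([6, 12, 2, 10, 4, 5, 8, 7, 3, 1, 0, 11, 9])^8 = (0 3 6 10 8)(1 9 12)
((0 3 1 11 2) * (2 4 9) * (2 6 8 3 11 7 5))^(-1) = (0 2 5 7 1 3 8 6 9 4 11)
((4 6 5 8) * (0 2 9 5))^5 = ((0 2 9 5 8 4 6))^5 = (0 4 5 2 6 8 9)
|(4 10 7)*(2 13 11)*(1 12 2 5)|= 6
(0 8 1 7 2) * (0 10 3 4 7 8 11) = (0 11)(1 8)(2 10 3 4 7) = [11, 8, 10, 4, 7, 5, 6, 2, 1, 9, 3, 0]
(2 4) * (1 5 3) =(1 5 3)(2 4) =[0, 5, 4, 1, 2, 3]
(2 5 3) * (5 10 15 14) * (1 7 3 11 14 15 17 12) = [0, 7, 10, 2, 4, 11, 6, 3, 8, 9, 17, 14, 1, 13, 5, 15, 16, 12] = (1 7 3 2 10 17 12)(5 11 14)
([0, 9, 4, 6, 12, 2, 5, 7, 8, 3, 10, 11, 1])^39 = [0, 12, 5, 9, 2, 6, 3, 7, 8, 1, 10, 11, 4]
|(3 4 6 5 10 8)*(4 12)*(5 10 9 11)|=6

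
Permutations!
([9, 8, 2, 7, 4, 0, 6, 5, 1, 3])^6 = (0 9 3 7 5)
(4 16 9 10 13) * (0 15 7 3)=[15, 1, 2, 0, 16, 5, 6, 3, 8, 10, 13, 11, 12, 4, 14, 7, 9]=(0 15 7 3)(4 16 9 10 13)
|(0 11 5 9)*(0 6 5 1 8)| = 12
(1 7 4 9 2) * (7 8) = [0, 8, 1, 3, 9, 5, 6, 4, 7, 2] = (1 8 7 4 9 2)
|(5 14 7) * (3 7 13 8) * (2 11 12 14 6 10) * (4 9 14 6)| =40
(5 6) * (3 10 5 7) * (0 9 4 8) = (0 9 4 8)(3 10 5 6 7) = [9, 1, 2, 10, 8, 6, 7, 3, 0, 4, 5]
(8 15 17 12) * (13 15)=(8 13 15 17 12)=[0, 1, 2, 3, 4, 5, 6, 7, 13, 9, 10, 11, 8, 15, 14, 17, 16, 12]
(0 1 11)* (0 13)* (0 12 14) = (0 1 11 13 12 14) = [1, 11, 2, 3, 4, 5, 6, 7, 8, 9, 10, 13, 14, 12, 0]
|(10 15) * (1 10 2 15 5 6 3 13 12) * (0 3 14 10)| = |(0 3 13 12 1)(2 15)(5 6 14 10)| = 20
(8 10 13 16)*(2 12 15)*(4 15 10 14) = (2 12 10 13 16 8 14 4 15) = [0, 1, 12, 3, 15, 5, 6, 7, 14, 9, 13, 11, 10, 16, 4, 2, 8]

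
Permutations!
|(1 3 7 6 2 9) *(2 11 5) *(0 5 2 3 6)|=20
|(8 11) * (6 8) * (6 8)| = 2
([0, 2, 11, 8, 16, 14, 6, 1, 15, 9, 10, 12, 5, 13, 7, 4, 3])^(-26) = (1 11 5 7 2 12 14)(3 16 4 15 8)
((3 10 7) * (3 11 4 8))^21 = (3 11)(4 10)(7 8)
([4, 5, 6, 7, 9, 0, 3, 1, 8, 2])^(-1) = (0 5 1 7 3 6 2 9 4)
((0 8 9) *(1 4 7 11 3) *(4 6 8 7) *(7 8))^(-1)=(0 9 8)(1 3 11 7 6)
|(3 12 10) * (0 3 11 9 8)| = 7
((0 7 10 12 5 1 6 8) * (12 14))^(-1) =(0 8 6 1 5 12 14 10 7)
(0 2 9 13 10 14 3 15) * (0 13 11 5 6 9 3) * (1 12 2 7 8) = [7, 12, 3, 15, 4, 6, 9, 8, 1, 11, 14, 5, 2, 10, 0, 13] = (0 7 8 1 12 2 3 15 13 10 14)(5 6 9 11)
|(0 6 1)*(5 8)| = 6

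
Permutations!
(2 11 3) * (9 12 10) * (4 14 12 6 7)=(2 11 3)(4 14 12 10 9 6 7)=[0, 1, 11, 2, 14, 5, 7, 4, 8, 6, 9, 3, 10, 13, 12]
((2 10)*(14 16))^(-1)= (2 10)(14 16)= ((2 10)(14 16))^(-1)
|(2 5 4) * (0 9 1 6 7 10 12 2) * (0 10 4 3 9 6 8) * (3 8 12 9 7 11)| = |(0 6 11 3 7 4 10 9 1 12 2 5 8)| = 13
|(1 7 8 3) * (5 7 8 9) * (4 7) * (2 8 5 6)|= |(1 5 4 7 9 6 2 8 3)|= 9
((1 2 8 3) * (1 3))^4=((1 2 8))^4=(1 2 8)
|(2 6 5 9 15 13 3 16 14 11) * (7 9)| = 11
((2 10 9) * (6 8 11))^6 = ((2 10 9)(6 8 11))^6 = (11)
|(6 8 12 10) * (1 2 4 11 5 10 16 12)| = |(1 2 4 11 5 10 6 8)(12 16)| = 8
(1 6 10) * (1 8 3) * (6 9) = (1 9 6 10 8 3) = [0, 9, 2, 1, 4, 5, 10, 7, 3, 6, 8]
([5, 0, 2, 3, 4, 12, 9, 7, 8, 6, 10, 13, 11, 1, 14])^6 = (14)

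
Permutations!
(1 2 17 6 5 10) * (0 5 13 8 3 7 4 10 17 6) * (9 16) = (0 5 17)(1 2 6 13 8 3 7 4 10)(9 16) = [5, 2, 6, 7, 10, 17, 13, 4, 3, 16, 1, 11, 12, 8, 14, 15, 9, 0]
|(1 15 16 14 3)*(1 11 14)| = 3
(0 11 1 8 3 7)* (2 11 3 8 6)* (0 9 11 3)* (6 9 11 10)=(1 9 10 6 2 3 7 11)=[0, 9, 3, 7, 4, 5, 2, 11, 8, 10, 6, 1]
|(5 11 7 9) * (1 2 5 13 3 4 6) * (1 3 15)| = |(1 2 5 11 7 9 13 15)(3 4 6)| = 24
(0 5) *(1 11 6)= (0 5)(1 11 6)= [5, 11, 2, 3, 4, 0, 1, 7, 8, 9, 10, 6]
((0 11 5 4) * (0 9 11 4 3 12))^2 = (0 9 5 12 4 11 3)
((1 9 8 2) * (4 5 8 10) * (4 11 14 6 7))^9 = (1 8 4 6 11 9 2 5 7 14 10)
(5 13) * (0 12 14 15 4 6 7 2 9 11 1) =(0 12 14 15 4 6 7 2 9 11 1)(5 13) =[12, 0, 9, 3, 6, 13, 7, 2, 8, 11, 10, 1, 14, 5, 15, 4]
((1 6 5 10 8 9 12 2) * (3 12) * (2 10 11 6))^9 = (1 2)(3 9 8 10 12) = ((1 2)(3 12 10 8 9)(5 11 6))^9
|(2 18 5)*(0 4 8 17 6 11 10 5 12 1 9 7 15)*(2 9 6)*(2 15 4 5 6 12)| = 24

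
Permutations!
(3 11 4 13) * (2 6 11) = (2 6 11 4 13 3) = [0, 1, 6, 2, 13, 5, 11, 7, 8, 9, 10, 4, 12, 3]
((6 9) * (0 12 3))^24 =(12)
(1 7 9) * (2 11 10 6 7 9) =(1 9)(2 11 10 6 7) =[0, 9, 11, 3, 4, 5, 7, 2, 8, 1, 6, 10]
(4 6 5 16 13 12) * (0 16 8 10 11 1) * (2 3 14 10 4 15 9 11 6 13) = [16, 0, 3, 14, 13, 8, 5, 7, 4, 11, 6, 1, 15, 12, 10, 9, 2] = (0 16 2 3 14 10 6 5 8 4 13 12 15 9 11 1)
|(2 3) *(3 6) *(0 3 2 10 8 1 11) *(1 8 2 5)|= |(0 3 10 2 6 5 1 11)|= 8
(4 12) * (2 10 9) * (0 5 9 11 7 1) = (0 5 9 2 10 11 7 1)(4 12) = [5, 0, 10, 3, 12, 9, 6, 1, 8, 2, 11, 7, 4]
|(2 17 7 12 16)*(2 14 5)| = 7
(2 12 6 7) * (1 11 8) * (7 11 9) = (1 9 7 2 12 6 11 8) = [0, 9, 12, 3, 4, 5, 11, 2, 1, 7, 10, 8, 6]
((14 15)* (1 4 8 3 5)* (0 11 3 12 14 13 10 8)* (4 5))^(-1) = (0 4 3 11)(1 5)(8 10 13 15 14 12)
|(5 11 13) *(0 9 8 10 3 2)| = |(0 9 8 10 3 2)(5 11 13)| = 6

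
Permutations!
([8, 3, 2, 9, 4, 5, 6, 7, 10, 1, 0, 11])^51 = [0, 1, 2, 3, 4, 5, 6, 7, 8, 9, 10, 11]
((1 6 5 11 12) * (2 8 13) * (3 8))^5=(2 3 8 13)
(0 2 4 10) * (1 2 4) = [4, 2, 1, 3, 10, 5, 6, 7, 8, 9, 0] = (0 4 10)(1 2)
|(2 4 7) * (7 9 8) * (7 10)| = 6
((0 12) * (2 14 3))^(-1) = (0 12)(2 3 14)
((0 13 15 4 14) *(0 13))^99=((4 14 13 15))^99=(4 15 13 14)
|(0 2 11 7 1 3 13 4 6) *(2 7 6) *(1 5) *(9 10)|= |(0 7 5 1 3 13 4 2 11 6)(9 10)|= 10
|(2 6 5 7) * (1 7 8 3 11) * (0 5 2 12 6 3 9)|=28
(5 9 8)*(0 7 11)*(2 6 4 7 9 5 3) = [9, 1, 6, 2, 7, 5, 4, 11, 3, 8, 10, 0] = (0 9 8 3 2 6 4 7 11)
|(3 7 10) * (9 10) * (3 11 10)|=6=|(3 7 9)(10 11)|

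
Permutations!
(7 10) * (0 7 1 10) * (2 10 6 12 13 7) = [2, 6, 10, 3, 4, 5, 12, 0, 8, 9, 1, 11, 13, 7] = (0 2 10 1 6 12 13 7)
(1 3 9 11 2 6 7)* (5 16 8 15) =(1 3 9 11 2 6 7)(5 16 8 15) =[0, 3, 6, 9, 4, 16, 7, 1, 15, 11, 10, 2, 12, 13, 14, 5, 8]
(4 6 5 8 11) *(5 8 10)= (4 6 8 11)(5 10)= [0, 1, 2, 3, 6, 10, 8, 7, 11, 9, 5, 4]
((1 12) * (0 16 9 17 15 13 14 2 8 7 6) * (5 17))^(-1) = (0 6 7 8 2 14 13 15 17 5 9 16)(1 12)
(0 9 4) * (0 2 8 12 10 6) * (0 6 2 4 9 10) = (0 10 2 8 12) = [10, 1, 8, 3, 4, 5, 6, 7, 12, 9, 2, 11, 0]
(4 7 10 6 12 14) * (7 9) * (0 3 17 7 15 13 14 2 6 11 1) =[3, 0, 6, 17, 9, 5, 12, 10, 8, 15, 11, 1, 2, 14, 4, 13, 16, 7] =(0 3 17 7 10 11 1)(2 6 12)(4 9 15 13 14)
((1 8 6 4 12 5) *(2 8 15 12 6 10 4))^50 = ((1 15 12 5)(2 8 10 4 6))^50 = (1 12)(5 15)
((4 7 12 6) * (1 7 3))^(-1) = (1 3 4 6 12 7)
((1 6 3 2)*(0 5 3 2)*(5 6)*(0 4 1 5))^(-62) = ((0 6 2 5 3 4 1))^(-62) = (0 6 2 5 3 4 1)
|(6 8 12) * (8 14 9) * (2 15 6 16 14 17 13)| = 5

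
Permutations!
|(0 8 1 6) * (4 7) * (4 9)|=12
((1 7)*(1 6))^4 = ((1 7 6))^4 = (1 7 6)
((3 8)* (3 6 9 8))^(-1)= (6 8 9)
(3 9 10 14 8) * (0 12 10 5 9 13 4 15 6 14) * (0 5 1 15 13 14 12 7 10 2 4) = (0 7 10 5 9 1 15 6 12 2 4 13)(3 14 8) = [7, 15, 4, 14, 13, 9, 12, 10, 3, 1, 5, 11, 2, 0, 8, 6]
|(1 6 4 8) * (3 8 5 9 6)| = |(1 3 8)(4 5 9 6)| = 12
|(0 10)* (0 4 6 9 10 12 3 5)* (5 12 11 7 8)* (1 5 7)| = 4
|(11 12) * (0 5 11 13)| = 5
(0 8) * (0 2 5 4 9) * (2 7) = (0 8 7 2 5 4 9) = [8, 1, 5, 3, 9, 4, 6, 2, 7, 0]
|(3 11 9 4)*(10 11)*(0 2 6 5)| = 20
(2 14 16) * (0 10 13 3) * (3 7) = (0 10 13 7 3)(2 14 16) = [10, 1, 14, 0, 4, 5, 6, 3, 8, 9, 13, 11, 12, 7, 16, 15, 2]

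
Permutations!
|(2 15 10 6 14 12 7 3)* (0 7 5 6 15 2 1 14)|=8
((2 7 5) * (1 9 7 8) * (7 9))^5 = (9)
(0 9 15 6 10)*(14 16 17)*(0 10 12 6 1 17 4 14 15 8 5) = (0 9 8 5)(1 17 15)(4 14 16)(6 12) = [9, 17, 2, 3, 14, 0, 12, 7, 5, 8, 10, 11, 6, 13, 16, 1, 4, 15]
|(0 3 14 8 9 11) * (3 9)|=3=|(0 9 11)(3 14 8)|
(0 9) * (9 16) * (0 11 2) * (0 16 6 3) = (0 6 3)(2 16 9 11) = [6, 1, 16, 0, 4, 5, 3, 7, 8, 11, 10, 2, 12, 13, 14, 15, 9]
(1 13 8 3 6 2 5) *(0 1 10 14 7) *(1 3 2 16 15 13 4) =(0 3 6 16 15 13 8 2 5 10 14 7)(1 4) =[3, 4, 5, 6, 1, 10, 16, 0, 2, 9, 14, 11, 12, 8, 7, 13, 15]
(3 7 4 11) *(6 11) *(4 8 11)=[0, 1, 2, 7, 6, 5, 4, 8, 11, 9, 10, 3]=(3 7 8 11)(4 6)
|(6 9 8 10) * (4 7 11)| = |(4 7 11)(6 9 8 10)| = 12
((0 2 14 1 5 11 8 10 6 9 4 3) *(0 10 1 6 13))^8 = ((0 2 14 6 9 4 3 10 13)(1 5 11 8))^8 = (0 13 10 3 4 9 6 14 2)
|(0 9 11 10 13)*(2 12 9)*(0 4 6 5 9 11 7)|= |(0 2 12 11 10 13 4 6 5 9 7)|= 11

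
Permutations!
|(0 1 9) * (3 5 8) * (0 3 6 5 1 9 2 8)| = 8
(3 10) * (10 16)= [0, 1, 2, 16, 4, 5, 6, 7, 8, 9, 3, 11, 12, 13, 14, 15, 10]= (3 16 10)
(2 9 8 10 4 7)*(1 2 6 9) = (1 2)(4 7 6 9 8 10) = [0, 2, 1, 3, 7, 5, 9, 6, 10, 8, 4]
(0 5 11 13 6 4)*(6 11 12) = [5, 1, 2, 3, 0, 12, 4, 7, 8, 9, 10, 13, 6, 11] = (0 5 12 6 4)(11 13)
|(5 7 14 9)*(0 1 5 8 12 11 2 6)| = 11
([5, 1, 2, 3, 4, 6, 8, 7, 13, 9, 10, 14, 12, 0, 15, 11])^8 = [8, 1, 2, 3, 4, 13, 0, 7, 5, 9, 10, 15, 12, 6, 11, 14]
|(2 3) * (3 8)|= 3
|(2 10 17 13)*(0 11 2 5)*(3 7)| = 14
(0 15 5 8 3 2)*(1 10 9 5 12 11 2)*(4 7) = (0 15 12 11 2)(1 10 9 5 8 3)(4 7) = [15, 10, 0, 1, 7, 8, 6, 4, 3, 5, 9, 2, 11, 13, 14, 12]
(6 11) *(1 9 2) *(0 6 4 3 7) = (0 6 11 4 3 7)(1 9 2) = [6, 9, 1, 7, 3, 5, 11, 0, 8, 2, 10, 4]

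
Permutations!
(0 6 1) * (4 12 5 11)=(0 6 1)(4 12 5 11)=[6, 0, 2, 3, 12, 11, 1, 7, 8, 9, 10, 4, 5]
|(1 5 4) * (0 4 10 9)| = |(0 4 1 5 10 9)| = 6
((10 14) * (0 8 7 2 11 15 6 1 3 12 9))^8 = ((0 8 7 2 11 15 6 1 3 12 9)(10 14))^8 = (0 3 15 7 9 1 11 8 12 6 2)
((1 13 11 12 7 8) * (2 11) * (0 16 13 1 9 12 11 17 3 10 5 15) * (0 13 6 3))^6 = ((0 16 6 3 10 5 15 13 2 17)(7 8 9 12))^6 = (0 15 6 2 10)(3 17 5 16 13)(7 9)(8 12)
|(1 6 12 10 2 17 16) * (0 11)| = 14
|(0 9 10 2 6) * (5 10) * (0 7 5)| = |(0 9)(2 6 7 5 10)| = 10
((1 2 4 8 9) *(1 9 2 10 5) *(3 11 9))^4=((1 10 5)(2 4 8)(3 11 9))^4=(1 10 5)(2 4 8)(3 11 9)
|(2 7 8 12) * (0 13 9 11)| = 4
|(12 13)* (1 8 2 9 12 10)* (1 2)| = |(1 8)(2 9 12 13 10)| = 10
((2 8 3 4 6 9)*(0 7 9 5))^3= ((0 7 9 2 8 3 4 6 5))^3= (0 2 4)(3 5 9)(6 7 8)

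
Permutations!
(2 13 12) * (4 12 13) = [0, 1, 4, 3, 12, 5, 6, 7, 8, 9, 10, 11, 2, 13] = (13)(2 4 12)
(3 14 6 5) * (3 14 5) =(3 5 14 6) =[0, 1, 2, 5, 4, 14, 3, 7, 8, 9, 10, 11, 12, 13, 6]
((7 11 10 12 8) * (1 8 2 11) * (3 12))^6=((1 8 7)(2 11 10 3 12))^6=(2 11 10 3 12)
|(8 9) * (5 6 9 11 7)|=6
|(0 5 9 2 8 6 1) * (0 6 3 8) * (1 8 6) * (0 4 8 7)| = |(0 5 9 2 4 8 3 6 7)| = 9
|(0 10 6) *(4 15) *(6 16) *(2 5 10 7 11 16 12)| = 20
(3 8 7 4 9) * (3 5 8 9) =[0, 1, 2, 9, 3, 8, 6, 4, 7, 5] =(3 9 5 8 7 4)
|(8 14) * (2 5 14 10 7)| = 6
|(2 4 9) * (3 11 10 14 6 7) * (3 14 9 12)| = |(2 4 12 3 11 10 9)(6 7 14)| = 21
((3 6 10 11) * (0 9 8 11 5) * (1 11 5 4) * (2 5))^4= ((0 9 8 2 5)(1 11 3 6 10 4))^4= (0 5 2 8 9)(1 10 3)(4 6 11)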